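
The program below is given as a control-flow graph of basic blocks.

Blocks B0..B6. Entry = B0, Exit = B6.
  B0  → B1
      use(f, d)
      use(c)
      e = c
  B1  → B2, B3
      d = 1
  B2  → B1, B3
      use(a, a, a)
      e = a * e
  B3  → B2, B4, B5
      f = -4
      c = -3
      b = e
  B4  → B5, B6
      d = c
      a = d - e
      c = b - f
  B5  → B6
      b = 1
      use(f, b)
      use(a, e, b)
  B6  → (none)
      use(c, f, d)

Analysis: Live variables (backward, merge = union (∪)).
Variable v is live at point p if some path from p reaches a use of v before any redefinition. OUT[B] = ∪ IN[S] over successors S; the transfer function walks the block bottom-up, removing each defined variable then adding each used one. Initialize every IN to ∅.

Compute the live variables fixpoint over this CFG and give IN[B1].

Answer: {a, e}

Trace:
Fixpoint table:
  B0:   IN={a, c, d, f}   OUT={a, e}
  B1:   IN={a, e}   OUT={a, d, e}
  B2:   IN={a, d, e}   OUT={a, d, e}
  B3:   IN={a, d, e}   OUT={a, b, c, d, e, f}
  B4:   IN={b, c, e, f}   OUT={a, c, d, e, f}
  B5:   IN={a, c, d, e, f}   OUT={c, d, f}
  B6:   IN={c, d, f}   OUT={}

Merge at B1: OUT[B1] = IN[B2] ⊔ IN[B3] = {a, d, e}
Applying B1's transfer function to that OUT value gives IN[B1] (row B1 above).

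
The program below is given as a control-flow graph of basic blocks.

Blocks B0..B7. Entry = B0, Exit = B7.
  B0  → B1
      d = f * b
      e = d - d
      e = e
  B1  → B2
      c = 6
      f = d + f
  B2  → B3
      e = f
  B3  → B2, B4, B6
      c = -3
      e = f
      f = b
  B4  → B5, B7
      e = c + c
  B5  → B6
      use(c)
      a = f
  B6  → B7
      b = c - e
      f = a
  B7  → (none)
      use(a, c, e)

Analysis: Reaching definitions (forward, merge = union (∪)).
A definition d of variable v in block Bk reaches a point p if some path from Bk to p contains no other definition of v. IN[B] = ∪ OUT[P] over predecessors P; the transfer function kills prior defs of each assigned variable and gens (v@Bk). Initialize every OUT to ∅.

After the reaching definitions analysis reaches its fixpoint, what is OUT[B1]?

Answer: {c@B1, d@B0, e@B0, f@B1}

Derivation:
Fixpoint table:
  B0: | IN={} | OUT={d@B0, e@B0}
  B1: | IN={d@B0, e@B0} | OUT={c@B1, d@B0, e@B0, f@B1}
  B2: | IN={c@B1, c@B3, d@B0, e@B0, e@B3, f@B1, f@B3} | OUT={c@B1, c@B3, d@B0, e@B2, f@B1, f@B3}
  B3: | IN={c@B1, c@B3, d@B0, e@B2, f@B1, f@B3} | OUT={c@B3, d@B0, e@B3, f@B3}
  B4: | IN={c@B3, d@B0, e@B3, f@B3} | OUT={c@B3, d@B0, e@B4, f@B3}
  B5: | IN={c@B3, d@B0, e@B4, f@B3} | OUT={a@B5, c@B3, d@B0, e@B4, f@B3}
  B6: | IN={a@B5, c@B3, d@B0, e@B3, e@B4, f@B3} | OUT={a@B5, b@B6, c@B3, d@B0, e@B3, e@B4, f@B6}
  B7: | IN={a@B5, b@B6, c@B3, d@B0, e@B3, e@B4, f@B3, f@B6} | OUT={a@B5, b@B6, c@B3, d@B0, e@B3, e@B4, f@B3, f@B6}

Merge at B1: IN[B1] = OUT[B0] = {d@B0, e@B0}
Applying B1's transfer function to that IN value gives OUT[B1] (row B1 above).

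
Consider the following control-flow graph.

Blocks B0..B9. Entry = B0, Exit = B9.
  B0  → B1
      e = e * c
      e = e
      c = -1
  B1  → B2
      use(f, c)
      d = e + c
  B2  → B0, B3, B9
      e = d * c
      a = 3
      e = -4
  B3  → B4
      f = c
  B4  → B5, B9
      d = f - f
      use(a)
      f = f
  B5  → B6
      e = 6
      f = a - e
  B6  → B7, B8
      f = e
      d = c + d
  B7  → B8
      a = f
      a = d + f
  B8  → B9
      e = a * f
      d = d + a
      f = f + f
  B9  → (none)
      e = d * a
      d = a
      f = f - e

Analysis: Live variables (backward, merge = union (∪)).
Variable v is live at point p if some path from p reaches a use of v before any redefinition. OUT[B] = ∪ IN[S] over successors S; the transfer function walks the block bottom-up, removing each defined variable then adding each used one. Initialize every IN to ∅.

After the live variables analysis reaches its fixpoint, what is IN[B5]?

Fixpoint table:
  B0:  IN={c, e, f}  OUT={c, e, f}
  B1:  IN={c, e, f}  OUT={c, d, f}
  B2:  IN={c, d, f}  OUT={a, c, d, e, f}
  B3:  IN={a, c}  OUT={a, c, f}
  B4:  IN={a, c, f}  OUT={a, c, d, f}
  B5:  IN={a, c, d}  OUT={a, c, d, e}
  B6:  IN={a, c, d, e}  OUT={a, d, f}
  B7:  IN={d, f}  OUT={a, d, f}
  B8:  IN={a, d, f}  OUT={a, d, f}
  B9:  IN={a, d, f}  OUT={}

Merge at B5: OUT[B5] = IN[B6] = {a, c, d, e}
Applying B5's transfer function to that OUT value gives IN[B5] (row B5 above).

Answer: {a, c, d}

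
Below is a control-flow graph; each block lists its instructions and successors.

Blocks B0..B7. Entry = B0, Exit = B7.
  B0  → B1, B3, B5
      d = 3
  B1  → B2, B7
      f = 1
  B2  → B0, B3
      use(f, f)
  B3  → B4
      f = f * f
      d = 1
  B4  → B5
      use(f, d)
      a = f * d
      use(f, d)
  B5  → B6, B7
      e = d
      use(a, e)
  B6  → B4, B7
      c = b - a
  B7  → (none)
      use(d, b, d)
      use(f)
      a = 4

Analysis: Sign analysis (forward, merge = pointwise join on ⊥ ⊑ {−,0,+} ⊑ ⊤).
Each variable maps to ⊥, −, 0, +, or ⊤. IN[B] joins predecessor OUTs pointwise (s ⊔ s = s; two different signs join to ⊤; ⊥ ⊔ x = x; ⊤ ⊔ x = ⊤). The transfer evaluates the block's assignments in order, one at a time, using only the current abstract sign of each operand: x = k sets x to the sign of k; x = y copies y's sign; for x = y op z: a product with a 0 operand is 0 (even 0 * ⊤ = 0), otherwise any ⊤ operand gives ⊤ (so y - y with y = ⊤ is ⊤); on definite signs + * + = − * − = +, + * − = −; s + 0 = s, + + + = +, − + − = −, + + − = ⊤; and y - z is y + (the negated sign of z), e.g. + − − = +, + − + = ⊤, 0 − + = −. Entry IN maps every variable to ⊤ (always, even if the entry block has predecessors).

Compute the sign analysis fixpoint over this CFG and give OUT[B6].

Converged values:
  B0:   IN=(all ⊤)   OUT={d:+; rest ⊤}
  B1:   IN={d:+; rest ⊤}   OUT={d:+, f:+; rest ⊤}
  B2:   IN={d:+, f:+; rest ⊤}   OUT={d:+, f:+; rest ⊤}
  B3:   IN={d:+; rest ⊤}   OUT={d:+; rest ⊤}
  B4:   IN={d:+; rest ⊤}   OUT={d:+; rest ⊤}
  B5:   IN={d:+; rest ⊤}   OUT={d:+, e:+; rest ⊤}
  B6:   IN={d:+, e:+; rest ⊤}   OUT={d:+, e:+; rest ⊤}
  B7:   IN={d:+; rest ⊤}   OUT={a:+, d:+; rest ⊤}

Merge at B6: IN[B6] = OUT[B5] = {a: ⊤, b: ⊤, c: ⊤, d: +, e: +, f: ⊤}
Applying B6's transfer function to that IN value gives OUT[B6] (row B6 above).

Answer: {a: ⊤, b: ⊤, c: ⊤, d: +, e: +, f: ⊤}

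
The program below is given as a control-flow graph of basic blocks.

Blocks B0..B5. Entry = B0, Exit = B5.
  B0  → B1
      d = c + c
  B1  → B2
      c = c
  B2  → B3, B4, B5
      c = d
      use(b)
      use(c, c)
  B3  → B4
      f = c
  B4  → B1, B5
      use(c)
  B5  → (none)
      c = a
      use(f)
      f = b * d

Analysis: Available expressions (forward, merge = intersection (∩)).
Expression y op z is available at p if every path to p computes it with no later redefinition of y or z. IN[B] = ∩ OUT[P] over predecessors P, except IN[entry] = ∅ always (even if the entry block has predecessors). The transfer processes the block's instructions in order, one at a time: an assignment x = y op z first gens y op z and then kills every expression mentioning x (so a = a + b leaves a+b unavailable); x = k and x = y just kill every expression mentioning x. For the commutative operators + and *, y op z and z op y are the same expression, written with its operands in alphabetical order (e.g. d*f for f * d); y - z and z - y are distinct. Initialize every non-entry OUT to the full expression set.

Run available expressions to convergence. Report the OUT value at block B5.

Answer: {b*d}

Working:
Fixpoint table:
  B0: | IN={} | OUT={c+c}
  B1: | IN={} | OUT={}
  B2: | IN={} | OUT={}
  B3: | IN={} | OUT={}
  B4: | IN={} | OUT={}
  B5: | IN={} | OUT={b*d}

Merge at B5: IN[B5] = OUT[B2] ∩ OUT[B4] = {}
Applying B5's transfer function to that IN value gives OUT[B5] (row B5 above).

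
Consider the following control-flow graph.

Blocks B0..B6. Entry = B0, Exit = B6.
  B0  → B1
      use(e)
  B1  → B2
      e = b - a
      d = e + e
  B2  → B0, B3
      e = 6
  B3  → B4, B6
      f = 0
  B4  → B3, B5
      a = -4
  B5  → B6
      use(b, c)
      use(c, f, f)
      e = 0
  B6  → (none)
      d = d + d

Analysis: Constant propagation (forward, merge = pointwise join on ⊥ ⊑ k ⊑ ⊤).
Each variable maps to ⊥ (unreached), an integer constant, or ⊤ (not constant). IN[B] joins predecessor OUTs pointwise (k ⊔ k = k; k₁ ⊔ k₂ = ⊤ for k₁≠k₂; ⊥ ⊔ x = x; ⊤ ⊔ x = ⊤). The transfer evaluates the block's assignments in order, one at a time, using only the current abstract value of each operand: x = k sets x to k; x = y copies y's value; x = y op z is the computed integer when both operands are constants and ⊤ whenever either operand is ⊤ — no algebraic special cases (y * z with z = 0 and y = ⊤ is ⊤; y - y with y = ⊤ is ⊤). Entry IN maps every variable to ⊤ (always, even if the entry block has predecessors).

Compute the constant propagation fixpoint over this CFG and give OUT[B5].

Answer: {a: -4, b: ⊤, c: ⊤, d: ⊤, e: 0, f: 0}

Derivation:
Fixpoint table:
  B0:  IN=(all ⊤)  OUT=(all ⊤)
  B1:  IN=(all ⊤)  OUT=(all ⊤)
  B2:  IN=(all ⊤)  OUT={e:6; rest ⊤}
  B3:  IN={e:6; rest ⊤}  OUT={e:6, f:0; rest ⊤}
  B4:  IN={e:6, f:0; rest ⊤}  OUT={a:-4, e:6, f:0; rest ⊤}
  B5:  IN={a:-4, e:6, f:0; rest ⊤}  OUT={a:-4, e:0, f:0; rest ⊤}
  B6:  IN={f:0; rest ⊤}  OUT={f:0; rest ⊤}

Merge at B5: IN[B5] = OUT[B4] = {a: -4, b: ⊤, c: ⊤, d: ⊤, e: 6, f: 0}
Applying B5's transfer function to that IN value gives OUT[B5] (row B5 above).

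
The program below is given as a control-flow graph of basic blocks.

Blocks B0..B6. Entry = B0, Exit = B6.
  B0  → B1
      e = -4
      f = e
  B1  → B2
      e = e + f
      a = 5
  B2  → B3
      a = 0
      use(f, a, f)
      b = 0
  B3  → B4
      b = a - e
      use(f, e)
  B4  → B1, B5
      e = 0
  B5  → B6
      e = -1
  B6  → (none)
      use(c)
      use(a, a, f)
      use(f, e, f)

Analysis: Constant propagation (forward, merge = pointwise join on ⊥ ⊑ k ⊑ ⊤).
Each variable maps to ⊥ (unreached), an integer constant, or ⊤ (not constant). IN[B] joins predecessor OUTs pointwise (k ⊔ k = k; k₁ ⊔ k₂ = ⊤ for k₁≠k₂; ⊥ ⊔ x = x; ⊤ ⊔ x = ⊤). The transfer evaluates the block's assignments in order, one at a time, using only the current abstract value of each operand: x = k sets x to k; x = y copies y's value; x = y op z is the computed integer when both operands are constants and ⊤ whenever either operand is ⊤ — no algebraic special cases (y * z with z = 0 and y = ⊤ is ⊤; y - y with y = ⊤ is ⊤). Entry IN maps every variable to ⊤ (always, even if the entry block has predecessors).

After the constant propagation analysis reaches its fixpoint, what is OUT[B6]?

Per-block solution:
  B0:  IN=(all ⊤)  OUT={e:-4, f:-4; rest ⊤}
  B1:  IN={f:-4; rest ⊤}  OUT={a:5, f:-4; rest ⊤}
  B2:  IN={a:5, f:-4; rest ⊤}  OUT={a:0, b:0, f:-4; rest ⊤}
  B3:  IN={a:0, b:0, f:-4; rest ⊤}  OUT={a:0, f:-4; rest ⊤}
  B4:  IN={a:0, f:-4; rest ⊤}  OUT={a:0, e:0, f:-4; rest ⊤}
  B5:  IN={a:0, e:0, f:-4; rest ⊤}  OUT={a:0, e:-1, f:-4; rest ⊤}
  B6:  IN={a:0, e:-1, f:-4; rest ⊤}  OUT={a:0, e:-1, f:-4; rest ⊤}

Merge at B6: IN[B6] = OUT[B5] = {a: 0, b: ⊤, c: ⊤, d: ⊤, e: -1, f: -4}
Applying B6's transfer function to that IN value gives OUT[B6] (row B6 above).

Answer: {a: 0, b: ⊤, c: ⊤, d: ⊤, e: -1, f: -4}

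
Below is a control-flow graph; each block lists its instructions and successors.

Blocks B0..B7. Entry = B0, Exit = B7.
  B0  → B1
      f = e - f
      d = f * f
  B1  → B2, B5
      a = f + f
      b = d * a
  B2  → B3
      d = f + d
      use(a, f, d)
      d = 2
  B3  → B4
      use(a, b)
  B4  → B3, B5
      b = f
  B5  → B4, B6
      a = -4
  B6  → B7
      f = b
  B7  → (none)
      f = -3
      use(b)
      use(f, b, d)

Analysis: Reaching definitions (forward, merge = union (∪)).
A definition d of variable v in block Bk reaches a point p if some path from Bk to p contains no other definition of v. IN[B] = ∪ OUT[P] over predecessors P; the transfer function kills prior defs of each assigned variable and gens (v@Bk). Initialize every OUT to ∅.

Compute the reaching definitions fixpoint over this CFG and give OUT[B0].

Answer: {d@B0, f@B0}

Derivation:
Fixpoint table:
  B0:   IN={}   OUT={d@B0, f@B0}
  B1:   IN={d@B0, f@B0}   OUT={a@B1, b@B1, d@B0, f@B0}
  B2:   IN={a@B1, b@B1, d@B0, f@B0}   OUT={a@B1, b@B1, d@B2, f@B0}
  B3:   IN={a@B1, a@B5, b@B1, b@B4, d@B0, d@B2, f@B0}   OUT={a@B1, a@B5, b@B1, b@B4, d@B0, d@B2, f@B0}
  B4:   IN={a@B1, a@B5, b@B1, b@B4, d@B0, d@B2, f@B0}   OUT={a@B1, a@B5, b@B4, d@B0, d@B2, f@B0}
  B5:   IN={a@B1, a@B5, b@B1, b@B4, d@B0, d@B2, f@B0}   OUT={a@B5, b@B1, b@B4, d@B0, d@B2, f@B0}
  B6:   IN={a@B5, b@B1, b@B4, d@B0, d@B2, f@B0}   OUT={a@B5, b@B1, b@B4, d@B0, d@B2, f@B6}
  B7:   IN={a@B5, b@B1, b@B4, d@B0, d@B2, f@B6}   OUT={a@B5, b@B1, b@B4, d@B0, d@B2, f@B7}

B0 is the boundary node: IN[B0] = {}
Applying B0's transfer function to that IN value gives OUT[B0] (row B0 above).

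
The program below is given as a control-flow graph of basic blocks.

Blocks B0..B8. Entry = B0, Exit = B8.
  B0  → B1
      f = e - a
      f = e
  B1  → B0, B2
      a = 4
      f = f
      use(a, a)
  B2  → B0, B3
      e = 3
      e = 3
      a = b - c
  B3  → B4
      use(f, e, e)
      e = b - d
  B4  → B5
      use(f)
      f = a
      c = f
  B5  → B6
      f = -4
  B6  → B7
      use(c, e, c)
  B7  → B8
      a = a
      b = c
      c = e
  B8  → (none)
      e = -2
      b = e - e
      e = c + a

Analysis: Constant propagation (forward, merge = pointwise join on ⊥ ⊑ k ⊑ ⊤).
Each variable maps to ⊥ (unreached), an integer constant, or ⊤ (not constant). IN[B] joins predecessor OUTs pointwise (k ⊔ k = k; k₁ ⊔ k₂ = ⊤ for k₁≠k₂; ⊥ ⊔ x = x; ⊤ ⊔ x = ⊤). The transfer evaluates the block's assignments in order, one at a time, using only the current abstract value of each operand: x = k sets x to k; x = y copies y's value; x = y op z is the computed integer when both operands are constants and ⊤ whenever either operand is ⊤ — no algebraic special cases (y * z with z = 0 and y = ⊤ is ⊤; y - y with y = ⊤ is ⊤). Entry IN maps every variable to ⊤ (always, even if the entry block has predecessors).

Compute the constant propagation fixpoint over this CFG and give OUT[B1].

Answer: {a: 4, b: ⊤, c: ⊤, d: ⊤, e: ⊤, f: ⊤}

Derivation:
Converged values:
  B0:   IN=(all ⊤)   OUT=(all ⊤)
  B1:   IN=(all ⊤)   OUT={a:4; rest ⊤}
  B2:   IN={a:4; rest ⊤}   OUT={e:3; rest ⊤}
  B3:   IN={e:3; rest ⊤}   OUT=(all ⊤)
  B4:   IN=(all ⊤)   OUT=(all ⊤)
  B5:   IN=(all ⊤)   OUT={f:-4; rest ⊤}
  B6:   IN={f:-4; rest ⊤}   OUT={f:-4; rest ⊤}
  B7:   IN={f:-4; rest ⊤}   OUT={f:-4; rest ⊤}
  B8:   IN={f:-4; rest ⊤}   OUT={b:0, f:-4; rest ⊤}

Merge at B1: IN[B1] = OUT[B0] = {a: ⊤, b: ⊤, c: ⊤, d: ⊤, e: ⊤, f: ⊤}
Applying B1's transfer function to that IN value gives OUT[B1] (row B1 above).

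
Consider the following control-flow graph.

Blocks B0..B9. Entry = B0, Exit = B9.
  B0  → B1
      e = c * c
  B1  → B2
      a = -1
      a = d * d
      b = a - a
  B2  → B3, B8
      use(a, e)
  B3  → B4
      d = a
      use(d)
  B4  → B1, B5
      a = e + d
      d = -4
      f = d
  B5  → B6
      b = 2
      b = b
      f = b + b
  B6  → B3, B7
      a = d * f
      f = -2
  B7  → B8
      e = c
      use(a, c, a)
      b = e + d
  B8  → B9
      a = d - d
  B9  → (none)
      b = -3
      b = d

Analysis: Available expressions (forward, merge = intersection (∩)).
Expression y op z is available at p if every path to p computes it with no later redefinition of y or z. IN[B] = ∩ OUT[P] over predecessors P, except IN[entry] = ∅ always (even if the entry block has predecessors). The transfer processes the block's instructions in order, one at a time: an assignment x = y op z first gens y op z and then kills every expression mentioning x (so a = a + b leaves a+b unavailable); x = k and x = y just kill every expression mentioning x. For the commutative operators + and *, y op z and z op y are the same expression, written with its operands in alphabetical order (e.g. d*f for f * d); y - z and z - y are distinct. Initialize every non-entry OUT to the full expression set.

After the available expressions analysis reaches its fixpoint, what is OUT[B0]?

Answer: {c*c}

Working:
Converged values:
  B0: | IN={} | OUT={c*c}
  B1: | IN={c*c} | OUT={a-a, c*c, d*d}
  B2: | IN={a-a, c*c, d*d} | OUT={a-a, c*c, d*d}
  B3: | IN={c*c} | OUT={c*c}
  B4: | IN={c*c} | OUT={c*c}
  B5: | IN={c*c} | OUT={b+b, c*c}
  B6: | IN={b+b, c*c} | OUT={b+b, c*c}
  B7: | IN={b+b, c*c} | OUT={c*c, d+e}
  B8: | IN={c*c} | OUT={c*c, d-d}
  B9: | IN={c*c, d-d} | OUT={c*c, d-d}

B0 is the boundary node: IN[B0] = {}
Applying B0's transfer function to that IN value gives OUT[B0] (row B0 above).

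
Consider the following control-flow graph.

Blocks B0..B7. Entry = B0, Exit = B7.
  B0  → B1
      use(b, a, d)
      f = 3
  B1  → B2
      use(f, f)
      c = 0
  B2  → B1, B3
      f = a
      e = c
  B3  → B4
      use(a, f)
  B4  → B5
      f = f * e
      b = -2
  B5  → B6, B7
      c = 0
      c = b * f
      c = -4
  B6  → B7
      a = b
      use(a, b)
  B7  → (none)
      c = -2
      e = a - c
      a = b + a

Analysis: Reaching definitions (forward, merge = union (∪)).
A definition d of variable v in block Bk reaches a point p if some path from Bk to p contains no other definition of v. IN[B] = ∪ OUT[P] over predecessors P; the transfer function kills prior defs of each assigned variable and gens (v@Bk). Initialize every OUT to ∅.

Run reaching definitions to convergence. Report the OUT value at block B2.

Answer: {c@B1, e@B2, f@B2}

Working:
Converged values:
  B0:  IN={}  OUT={f@B0}
  B1:  IN={c@B1, e@B2, f@B0, f@B2}  OUT={c@B1, e@B2, f@B0, f@B2}
  B2:  IN={c@B1, e@B2, f@B0, f@B2}  OUT={c@B1, e@B2, f@B2}
  B3:  IN={c@B1, e@B2, f@B2}  OUT={c@B1, e@B2, f@B2}
  B4:  IN={c@B1, e@B2, f@B2}  OUT={b@B4, c@B1, e@B2, f@B4}
  B5:  IN={b@B4, c@B1, e@B2, f@B4}  OUT={b@B4, c@B5, e@B2, f@B4}
  B6:  IN={b@B4, c@B5, e@B2, f@B4}  OUT={a@B6, b@B4, c@B5, e@B2, f@B4}
  B7:  IN={a@B6, b@B4, c@B5, e@B2, f@B4}  OUT={a@B7, b@B4, c@B7, e@B7, f@B4}

Merge at B2: IN[B2] = OUT[B1] = {c@B1, e@B2, f@B0, f@B2}
Applying B2's transfer function to that IN value gives OUT[B2] (row B2 above).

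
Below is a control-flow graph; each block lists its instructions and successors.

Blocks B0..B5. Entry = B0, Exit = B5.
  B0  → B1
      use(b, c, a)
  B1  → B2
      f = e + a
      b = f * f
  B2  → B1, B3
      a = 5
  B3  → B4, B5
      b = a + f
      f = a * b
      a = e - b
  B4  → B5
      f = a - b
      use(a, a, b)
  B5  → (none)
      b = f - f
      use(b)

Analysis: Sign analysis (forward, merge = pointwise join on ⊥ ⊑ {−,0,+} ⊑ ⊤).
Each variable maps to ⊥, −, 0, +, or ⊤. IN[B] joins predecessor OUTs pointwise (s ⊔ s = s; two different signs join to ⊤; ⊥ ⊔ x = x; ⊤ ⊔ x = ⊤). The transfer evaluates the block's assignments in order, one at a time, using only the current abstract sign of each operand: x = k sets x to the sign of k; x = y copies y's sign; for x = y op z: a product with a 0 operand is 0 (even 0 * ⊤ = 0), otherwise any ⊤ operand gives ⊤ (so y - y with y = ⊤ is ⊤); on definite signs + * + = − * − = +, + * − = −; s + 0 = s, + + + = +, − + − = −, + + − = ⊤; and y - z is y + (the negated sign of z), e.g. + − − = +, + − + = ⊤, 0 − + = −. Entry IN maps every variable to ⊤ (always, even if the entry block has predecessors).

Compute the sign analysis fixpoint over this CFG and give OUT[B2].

Answer: {a: +, b: ⊤, c: ⊤, d: ⊤, e: ⊤, f: ⊤}

Trace:
Fixpoint table:
  B0: | IN=(all ⊤) | OUT=(all ⊤)
  B1: | IN=(all ⊤) | OUT=(all ⊤)
  B2: | IN=(all ⊤) | OUT={a:+; rest ⊤}
  B3: | IN={a:+; rest ⊤} | OUT=(all ⊤)
  B4: | IN=(all ⊤) | OUT=(all ⊤)
  B5: | IN=(all ⊤) | OUT=(all ⊤)

Merge at B2: IN[B2] = OUT[B1] = {a: ⊤, b: ⊤, c: ⊤, d: ⊤, e: ⊤, f: ⊤}
Applying B2's transfer function to that IN value gives OUT[B2] (row B2 above).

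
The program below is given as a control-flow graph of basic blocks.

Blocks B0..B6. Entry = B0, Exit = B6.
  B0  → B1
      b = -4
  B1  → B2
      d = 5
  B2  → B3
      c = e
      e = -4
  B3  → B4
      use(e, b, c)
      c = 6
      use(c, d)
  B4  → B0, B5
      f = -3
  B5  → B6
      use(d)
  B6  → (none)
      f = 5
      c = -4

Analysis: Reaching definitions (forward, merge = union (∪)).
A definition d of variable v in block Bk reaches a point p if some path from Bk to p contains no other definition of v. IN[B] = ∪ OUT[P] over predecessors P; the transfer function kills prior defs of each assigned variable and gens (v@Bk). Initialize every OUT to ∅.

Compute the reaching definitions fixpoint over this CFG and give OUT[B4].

Fixpoint table:
  B0:   IN={b@B0, c@B3, d@B1, e@B2, f@B4}   OUT={b@B0, c@B3, d@B1, e@B2, f@B4}
  B1:   IN={b@B0, c@B3, d@B1, e@B2, f@B4}   OUT={b@B0, c@B3, d@B1, e@B2, f@B4}
  B2:   IN={b@B0, c@B3, d@B1, e@B2, f@B4}   OUT={b@B0, c@B2, d@B1, e@B2, f@B4}
  B3:   IN={b@B0, c@B2, d@B1, e@B2, f@B4}   OUT={b@B0, c@B3, d@B1, e@B2, f@B4}
  B4:   IN={b@B0, c@B3, d@B1, e@B2, f@B4}   OUT={b@B0, c@B3, d@B1, e@B2, f@B4}
  B5:   IN={b@B0, c@B3, d@B1, e@B2, f@B4}   OUT={b@B0, c@B3, d@B1, e@B2, f@B4}
  B6:   IN={b@B0, c@B3, d@B1, e@B2, f@B4}   OUT={b@B0, c@B6, d@B1, e@B2, f@B6}

Merge at B4: IN[B4] = OUT[B3] = {b@B0, c@B3, d@B1, e@B2, f@B4}
Applying B4's transfer function to that IN value gives OUT[B4] (row B4 above).

Answer: {b@B0, c@B3, d@B1, e@B2, f@B4}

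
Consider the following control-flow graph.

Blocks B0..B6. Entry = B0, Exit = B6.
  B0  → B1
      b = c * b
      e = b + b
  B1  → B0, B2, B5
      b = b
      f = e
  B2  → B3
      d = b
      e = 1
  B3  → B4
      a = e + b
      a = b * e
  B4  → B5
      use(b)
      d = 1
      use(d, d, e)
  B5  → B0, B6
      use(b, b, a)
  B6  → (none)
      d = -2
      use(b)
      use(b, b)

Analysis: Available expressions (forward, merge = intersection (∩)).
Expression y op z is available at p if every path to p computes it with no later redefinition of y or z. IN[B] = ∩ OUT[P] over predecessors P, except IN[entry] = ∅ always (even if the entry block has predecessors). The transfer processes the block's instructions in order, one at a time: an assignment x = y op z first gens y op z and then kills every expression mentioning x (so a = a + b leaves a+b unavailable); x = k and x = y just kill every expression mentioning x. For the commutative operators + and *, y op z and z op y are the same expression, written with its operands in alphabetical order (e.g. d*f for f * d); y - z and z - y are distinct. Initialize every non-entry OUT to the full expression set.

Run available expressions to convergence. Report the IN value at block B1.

Answer: {b+b}

Working:
Converged values:
  B0:  IN={}  OUT={b+b}
  B1:  IN={b+b}  OUT={}
  B2:  IN={}  OUT={}
  B3:  IN={}  OUT={b*e, b+e}
  B4:  IN={b*e, b+e}  OUT={b*e, b+e}
  B5:  IN={}  OUT={}
  B6:  IN={}  OUT={}

Merge at B1: IN[B1] = OUT[B0] = {b+b}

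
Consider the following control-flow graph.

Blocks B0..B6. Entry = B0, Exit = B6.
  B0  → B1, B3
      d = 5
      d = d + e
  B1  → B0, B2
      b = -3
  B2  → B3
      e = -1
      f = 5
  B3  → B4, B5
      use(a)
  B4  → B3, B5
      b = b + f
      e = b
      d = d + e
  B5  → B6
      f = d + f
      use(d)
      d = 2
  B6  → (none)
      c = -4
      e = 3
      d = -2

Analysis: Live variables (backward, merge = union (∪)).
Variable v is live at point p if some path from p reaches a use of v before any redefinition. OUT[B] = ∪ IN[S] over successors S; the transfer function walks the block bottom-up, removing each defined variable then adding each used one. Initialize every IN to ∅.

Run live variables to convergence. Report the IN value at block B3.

Converged values:
  B0:   IN={a, b, e, f}   OUT={a, b, d, e, f}
  B1:   IN={a, d, e, f}   OUT={a, b, d, e, f}
  B2:   IN={a, b, d}   OUT={a, b, d, f}
  B3:   IN={a, b, d, f}   OUT={a, b, d, f}
  B4:   IN={a, b, d, f}   OUT={a, b, d, f}
  B5:   IN={d, f}   OUT={}
  B6:   IN={}   OUT={}

Merge at B3: OUT[B3] = IN[B4] ⊔ IN[B5] = {a, b, d, f}
Applying B3's transfer function to that OUT value gives IN[B3] (row B3 above).

Answer: {a, b, d, f}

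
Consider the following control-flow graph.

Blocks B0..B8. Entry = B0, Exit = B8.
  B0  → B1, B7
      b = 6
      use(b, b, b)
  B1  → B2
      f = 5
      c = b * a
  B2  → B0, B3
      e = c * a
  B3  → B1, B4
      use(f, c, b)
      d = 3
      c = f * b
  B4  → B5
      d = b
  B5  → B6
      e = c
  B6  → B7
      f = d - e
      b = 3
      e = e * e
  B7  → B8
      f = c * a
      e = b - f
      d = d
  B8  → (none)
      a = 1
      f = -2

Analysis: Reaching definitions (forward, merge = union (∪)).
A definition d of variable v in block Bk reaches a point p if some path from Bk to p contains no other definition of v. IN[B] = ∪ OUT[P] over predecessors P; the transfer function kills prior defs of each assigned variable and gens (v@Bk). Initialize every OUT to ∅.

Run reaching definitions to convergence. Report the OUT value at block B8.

Per-block solution:
  B0: | IN={b@B0, c@B1, d@B3, e@B2, f@B1} | OUT={b@B0, c@B1, d@B3, e@B2, f@B1}
  B1: | IN={b@B0, c@B1, c@B3, d@B3, e@B2, f@B1} | OUT={b@B0, c@B1, d@B3, e@B2, f@B1}
  B2: | IN={b@B0, c@B1, d@B3, e@B2, f@B1} | OUT={b@B0, c@B1, d@B3, e@B2, f@B1}
  B3: | IN={b@B0, c@B1, d@B3, e@B2, f@B1} | OUT={b@B0, c@B3, d@B3, e@B2, f@B1}
  B4: | IN={b@B0, c@B3, d@B3, e@B2, f@B1} | OUT={b@B0, c@B3, d@B4, e@B2, f@B1}
  B5: | IN={b@B0, c@B3, d@B4, e@B2, f@B1} | OUT={b@B0, c@B3, d@B4, e@B5, f@B1}
  B6: | IN={b@B0, c@B3, d@B4, e@B5, f@B1} | OUT={b@B6, c@B3, d@B4, e@B6, f@B6}
  B7: | IN={b@B0, b@B6, c@B1, c@B3, d@B3, d@B4, e@B2, e@B6, f@B1, f@B6} | OUT={b@B0, b@B6, c@B1, c@B3, d@B7, e@B7, f@B7}
  B8: | IN={b@B0, b@B6, c@B1, c@B3, d@B7, e@B7, f@B7} | OUT={a@B8, b@B0, b@B6, c@B1, c@B3, d@B7, e@B7, f@B8}

Merge at B8: IN[B8] = OUT[B7] = {b@B0, b@B6, c@B1, c@B3, d@B7, e@B7, f@B7}
Applying B8's transfer function to that IN value gives OUT[B8] (row B8 above).

Answer: {a@B8, b@B0, b@B6, c@B1, c@B3, d@B7, e@B7, f@B8}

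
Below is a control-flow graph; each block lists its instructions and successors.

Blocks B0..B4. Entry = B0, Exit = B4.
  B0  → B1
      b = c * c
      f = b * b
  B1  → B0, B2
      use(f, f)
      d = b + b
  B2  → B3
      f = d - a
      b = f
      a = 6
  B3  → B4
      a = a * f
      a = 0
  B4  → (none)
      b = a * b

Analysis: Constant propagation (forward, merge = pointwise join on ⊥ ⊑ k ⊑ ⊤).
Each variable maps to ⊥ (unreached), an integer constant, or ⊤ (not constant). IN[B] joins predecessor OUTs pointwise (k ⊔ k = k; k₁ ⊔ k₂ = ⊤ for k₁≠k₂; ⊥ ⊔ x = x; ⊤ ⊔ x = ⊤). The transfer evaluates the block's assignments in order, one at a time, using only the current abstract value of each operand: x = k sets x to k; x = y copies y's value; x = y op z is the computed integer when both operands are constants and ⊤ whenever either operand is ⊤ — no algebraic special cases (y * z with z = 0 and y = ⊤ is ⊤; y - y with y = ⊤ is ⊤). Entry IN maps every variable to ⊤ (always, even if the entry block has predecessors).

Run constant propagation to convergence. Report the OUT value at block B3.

Fixpoint table:
  B0:   IN=(all ⊤)   OUT=(all ⊤)
  B1:   IN=(all ⊤)   OUT=(all ⊤)
  B2:   IN=(all ⊤)   OUT={a:6; rest ⊤}
  B3:   IN={a:6; rest ⊤}   OUT={a:0; rest ⊤}
  B4:   IN={a:0; rest ⊤}   OUT={a:0; rest ⊤}

Merge at B3: IN[B3] = OUT[B2] = {a: 6, b: ⊤, c: ⊤, d: ⊤, e: ⊤, f: ⊤}
Applying B3's transfer function to that IN value gives OUT[B3] (row B3 above).

Answer: {a: 0, b: ⊤, c: ⊤, d: ⊤, e: ⊤, f: ⊤}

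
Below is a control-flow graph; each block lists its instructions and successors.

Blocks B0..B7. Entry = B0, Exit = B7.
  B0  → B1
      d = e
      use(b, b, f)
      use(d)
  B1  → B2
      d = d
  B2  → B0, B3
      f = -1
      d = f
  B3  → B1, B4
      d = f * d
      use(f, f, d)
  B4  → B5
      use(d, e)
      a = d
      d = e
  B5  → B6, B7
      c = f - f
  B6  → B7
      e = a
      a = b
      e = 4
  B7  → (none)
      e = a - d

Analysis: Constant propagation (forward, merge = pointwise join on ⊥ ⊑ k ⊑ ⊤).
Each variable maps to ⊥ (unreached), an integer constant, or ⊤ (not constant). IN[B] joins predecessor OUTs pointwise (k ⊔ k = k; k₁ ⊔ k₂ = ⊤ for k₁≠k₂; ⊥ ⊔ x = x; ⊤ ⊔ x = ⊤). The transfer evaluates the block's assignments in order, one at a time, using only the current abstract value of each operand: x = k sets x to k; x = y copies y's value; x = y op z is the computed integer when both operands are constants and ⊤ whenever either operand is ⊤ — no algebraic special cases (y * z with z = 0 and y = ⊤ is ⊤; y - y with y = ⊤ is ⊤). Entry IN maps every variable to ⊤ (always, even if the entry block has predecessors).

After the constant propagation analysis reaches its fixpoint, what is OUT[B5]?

Answer: {a: 1, b: ⊤, c: 0, d: ⊤, e: ⊤, f: -1}

Working:
Converged values:
  B0:  IN=(all ⊤)  OUT=(all ⊤)
  B1:  IN=(all ⊤)  OUT=(all ⊤)
  B2:  IN=(all ⊤)  OUT={d:-1, f:-1; rest ⊤}
  B3:  IN={d:-1, f:-1; rest ⊤}  OUT={d:1, f:-1; rest ⊤}
  B4:  IN={d:1, f:-1; rest ⊤}  OUT={a:1, f:-1; rest ⊤}
  B5:  IN={a:1, f:-1; rest ⊤}  OUT={a:1, c:0, f:-1; rest ⊤}
  B6:  IN={a:1, c:0, f:-1; rest ⊤}  OUT={c:0, e:4, f:-1; rest ⊤}
  B7:  IN={c:0, f:-1; rest ⊤}  OUT={c:0, f:-1; rest ⊤}

Merge at B5: IN[B5] = OUT[B4] = {a: 1, b: ⊤, c: ⊤, d: ⊤, e: ⊤, f: -1}
Applying B5's transfer function to that IN value gives OUT[B5] (row B5 above).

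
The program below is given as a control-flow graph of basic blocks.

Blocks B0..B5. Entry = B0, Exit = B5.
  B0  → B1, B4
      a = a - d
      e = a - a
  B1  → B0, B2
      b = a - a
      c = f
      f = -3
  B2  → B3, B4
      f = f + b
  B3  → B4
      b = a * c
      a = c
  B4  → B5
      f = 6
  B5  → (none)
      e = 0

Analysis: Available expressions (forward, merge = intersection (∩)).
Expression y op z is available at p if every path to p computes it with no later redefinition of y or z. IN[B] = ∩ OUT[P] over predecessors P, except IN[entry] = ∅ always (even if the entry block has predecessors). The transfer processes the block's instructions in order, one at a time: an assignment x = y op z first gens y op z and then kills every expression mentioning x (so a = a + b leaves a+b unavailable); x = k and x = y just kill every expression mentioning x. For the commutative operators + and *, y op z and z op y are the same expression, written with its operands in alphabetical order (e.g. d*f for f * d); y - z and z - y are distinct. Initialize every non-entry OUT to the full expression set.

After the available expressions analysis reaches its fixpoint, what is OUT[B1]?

Fixpoint table:
  B0:  IN={}  OUT={a-a}
  B1:  IN={a-a}  OUT={a-a}
  B2:  IN={a-a}  OUT={a-a}
  B3:  IN={a-a}  OUT={}
  B4:  IN={}  OUT={}
  B5:  IN={}  OUT={}

Merge at B1: IN[B1] = OUT[B0] = {a-a}
Applying B1's transfer function to that IN value gives OUT[B1] (row B1 above).

Answer: {a-a}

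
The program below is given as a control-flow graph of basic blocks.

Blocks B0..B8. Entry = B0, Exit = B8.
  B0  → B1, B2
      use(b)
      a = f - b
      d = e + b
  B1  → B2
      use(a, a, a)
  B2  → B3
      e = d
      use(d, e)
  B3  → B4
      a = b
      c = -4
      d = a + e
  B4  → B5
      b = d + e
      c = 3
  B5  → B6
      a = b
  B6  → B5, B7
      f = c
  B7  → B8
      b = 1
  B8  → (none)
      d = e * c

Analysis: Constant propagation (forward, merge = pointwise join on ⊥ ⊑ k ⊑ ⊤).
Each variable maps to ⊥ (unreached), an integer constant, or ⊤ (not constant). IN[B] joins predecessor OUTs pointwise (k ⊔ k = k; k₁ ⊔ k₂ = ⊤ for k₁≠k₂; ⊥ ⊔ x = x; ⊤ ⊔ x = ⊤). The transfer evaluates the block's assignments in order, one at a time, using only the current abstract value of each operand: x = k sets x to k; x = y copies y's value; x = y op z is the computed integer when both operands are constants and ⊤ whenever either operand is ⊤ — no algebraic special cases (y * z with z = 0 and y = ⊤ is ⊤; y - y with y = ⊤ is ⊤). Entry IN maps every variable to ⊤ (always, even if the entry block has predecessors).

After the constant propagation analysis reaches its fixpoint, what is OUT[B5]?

Answer: {a: ⊤, b: ⊤, c: 3, d: ⊤, e: ⊤, f: ⊤}

Derivation:
Per-block solution:
  B0:   IN=(all ⊤)   OUT=(all ⊤)
  B1:   IN=(all ⊤)   OUT=(all ⊤)
  B2:   IN=(all ⊤)   OUT=(all ⊤)
  B3:   IN=(all ⊤)   OUT={c:-4; rest ⊤}
  B4:   IN={c:-4; rest ⊤}   OUT={c:3; rest ⊤}
  B5:   IN={c:3; rest ⊤}   OUT={c:3; rest ⊤}
  B6:   IN={c:3; rest ⊤}   OUT={c:3, f:3; rest ⊤}
  B7:   IN={c:3, f:3; rest ⊤}   OUT={b:1, c:3, f:3; rest ⊤}
  B8:   IN={b:1, c:3, f:3; rest ⊤}   OUT={b:1, c:3, f:3; rest ⊤}

Merge at B5: IN[B5] = OUT[B4] ⊔ OUT[B6] = {a: ⊤, b: ⊤, c: 3, d: ⊤, e: ⊤, f: ⊤}
Applying B5's transfer function to that IN value gives OUT[B5] (row B5 above).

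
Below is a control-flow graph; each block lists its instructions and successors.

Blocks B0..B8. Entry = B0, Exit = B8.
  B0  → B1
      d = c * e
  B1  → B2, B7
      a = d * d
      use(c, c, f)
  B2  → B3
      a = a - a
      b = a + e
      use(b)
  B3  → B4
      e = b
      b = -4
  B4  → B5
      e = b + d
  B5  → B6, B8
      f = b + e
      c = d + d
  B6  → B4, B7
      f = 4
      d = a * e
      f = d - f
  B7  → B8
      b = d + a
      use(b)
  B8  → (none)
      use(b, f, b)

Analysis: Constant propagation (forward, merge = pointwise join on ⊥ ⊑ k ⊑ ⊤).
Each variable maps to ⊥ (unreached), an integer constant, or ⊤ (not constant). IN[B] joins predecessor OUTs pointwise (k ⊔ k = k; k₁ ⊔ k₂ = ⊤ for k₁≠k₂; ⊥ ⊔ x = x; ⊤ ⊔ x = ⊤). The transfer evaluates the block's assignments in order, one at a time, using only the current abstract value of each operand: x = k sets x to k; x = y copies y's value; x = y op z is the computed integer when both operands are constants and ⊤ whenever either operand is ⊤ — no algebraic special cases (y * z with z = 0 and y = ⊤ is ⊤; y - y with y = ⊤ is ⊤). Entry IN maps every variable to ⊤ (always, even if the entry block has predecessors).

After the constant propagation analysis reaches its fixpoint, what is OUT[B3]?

Fixpoint table:
  B0: | IN=(all ⊤) | OUT=(all ⊤)
  B1: | IN=(all ⊤) | OUT=(all ⊤)
  B2: | IN=(all ⊤) | OUT=(all ⊤)
  B3: | IN=(all ⊤) | OUT={b:-4; rest ⊤}
  B4: | IN={b:-4; rest ⊤} | OUT={b:-4; rest ⊤}
  B5: | IN={b:-4; rest ⊤} | OUT={b:-4; rest ⊤}
  B6: | IN={b:-4; rest ⊤} | OUT={b:-4; rest ⊤}
  B7: | IN=(all ⊤) | OUT=(all ⊤)
  B8: | IN=(all ⊤) | OUT=(all ⊤)

Merge at B3: IN[B3] = OUT[B2] = {a: ⊤, b: ⊤, c: ⊤, d: ⊤, e: ⊤, f: ⊤}
Applying B3's transfer function to that IN value gives OUT[B3] (row B3 above).

Answer: {a: ⊤, b: -4, c: ⊤, d: ⊤, e: ⊤, f: ⊤}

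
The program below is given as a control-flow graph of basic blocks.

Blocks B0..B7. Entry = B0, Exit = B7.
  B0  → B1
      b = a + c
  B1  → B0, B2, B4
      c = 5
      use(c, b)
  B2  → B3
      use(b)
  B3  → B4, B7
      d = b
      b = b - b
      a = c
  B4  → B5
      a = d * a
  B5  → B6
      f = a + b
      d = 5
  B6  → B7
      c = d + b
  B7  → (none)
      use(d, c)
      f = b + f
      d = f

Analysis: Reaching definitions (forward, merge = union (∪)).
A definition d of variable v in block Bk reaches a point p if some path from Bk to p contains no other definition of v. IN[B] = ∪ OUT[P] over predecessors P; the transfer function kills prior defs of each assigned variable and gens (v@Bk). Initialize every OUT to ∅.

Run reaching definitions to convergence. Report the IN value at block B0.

Per-block solution:
  B0: | IN={b@B0, c@B1} | OUT={b@B0, c@B1}
  B1: | IN={b@B0, c@B1} | OUT={b@B0, c@B1}
  B2: | IN={b@B0, c@B1} | OUT={b@B0, c@B1}
  B3: | IN={b@B0, c@B1} | OUT={a@B3, b@B3, c@B1, d@B3}
  B4: | IN={a@B3, b@B0, b@B3, c@B1, d@B3} | OUT={a@B4, b@B0, b@B3, c@B1, d@B3}
  B5: | IN={a@B4, b@B0, b@B3, c@B1, d@B3} | OUT={a@B4, b@B0, b@B3, c@B1, d@B5, f@B5}
  B6: | IN={a@B4, b@B0, b@B3, c@B1, d@B5, f@B5} | OUT={a@B4, b@B0, b@B3, c@B6, d@B5, f@B5}
  B7: | IN={a@B3, a@B4, b@B0, b@B3, c@B1, c@B6, d@B3, d@B5, f@B5} | OUT={a@B3, a@B4, b@B0, b@B3, c@B1, c@B6, d@B7, f@B7}

Merge at B0 (entry node, so the boundary value {} is joined with the incoming edge(s)): IN[B0] = {} ⊔ OUT[B1] = {b@B0, c@B1}

Answer: {b@B0, c@B1}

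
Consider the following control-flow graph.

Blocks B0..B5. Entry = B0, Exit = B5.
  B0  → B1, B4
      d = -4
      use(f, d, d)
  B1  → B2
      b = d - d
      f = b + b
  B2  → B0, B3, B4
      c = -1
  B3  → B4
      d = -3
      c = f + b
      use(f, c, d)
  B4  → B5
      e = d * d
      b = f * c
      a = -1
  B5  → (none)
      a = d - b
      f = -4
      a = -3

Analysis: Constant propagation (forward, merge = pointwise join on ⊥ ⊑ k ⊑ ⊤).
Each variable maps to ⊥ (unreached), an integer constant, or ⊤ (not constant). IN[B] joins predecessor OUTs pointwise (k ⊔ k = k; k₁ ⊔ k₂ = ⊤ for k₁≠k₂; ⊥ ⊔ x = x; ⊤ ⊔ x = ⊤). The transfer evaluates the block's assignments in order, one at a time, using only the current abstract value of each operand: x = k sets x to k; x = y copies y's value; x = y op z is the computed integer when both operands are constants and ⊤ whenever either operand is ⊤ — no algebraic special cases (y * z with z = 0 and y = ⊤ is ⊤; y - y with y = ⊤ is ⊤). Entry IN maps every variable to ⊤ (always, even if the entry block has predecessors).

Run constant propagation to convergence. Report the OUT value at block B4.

Answer: {a: -1, b: ⊤, c: ⊤, d: ⊤, e: ⊤, f: ⊤}

Derivation:
Per-block solution:
  B0:   IN=(all ⊤)   OUT={d:-4; rest ⊤}
  B1:   IN={d:-4; rest ⊤}   OUT={b:0, d:-4, f:0; rest ⊤}
  B2:   IN={b:0, d:-4, f:0; rest ⊤}   OUT={b:0, c:-1, d:-4, f:0; rest ⊤}
  B3:   IN={b:0, c:-1, d:-4, f:0; rest ⊤}   OUT={b:0, c:0, d:-3, f:0; rest ⊤}
  B4:   IN=(all ⊤)   OUT={a:-1; rest ⊤}
  B5:   IN={a:-1; rest ⊤}   OUT={a:-3, f:-4; rest ⊤}

Merge at B4: IN[B4] = OUT[B0] ⊔ OUT[B2] ⊔ OUT[B3] = {a: ⊤, b: ⊤, c: ⊤, d: ⊤, e: ⊤, f: ⊤}
Applying B4's transfer function to that IN value gives OUT[B4] (row B4 above).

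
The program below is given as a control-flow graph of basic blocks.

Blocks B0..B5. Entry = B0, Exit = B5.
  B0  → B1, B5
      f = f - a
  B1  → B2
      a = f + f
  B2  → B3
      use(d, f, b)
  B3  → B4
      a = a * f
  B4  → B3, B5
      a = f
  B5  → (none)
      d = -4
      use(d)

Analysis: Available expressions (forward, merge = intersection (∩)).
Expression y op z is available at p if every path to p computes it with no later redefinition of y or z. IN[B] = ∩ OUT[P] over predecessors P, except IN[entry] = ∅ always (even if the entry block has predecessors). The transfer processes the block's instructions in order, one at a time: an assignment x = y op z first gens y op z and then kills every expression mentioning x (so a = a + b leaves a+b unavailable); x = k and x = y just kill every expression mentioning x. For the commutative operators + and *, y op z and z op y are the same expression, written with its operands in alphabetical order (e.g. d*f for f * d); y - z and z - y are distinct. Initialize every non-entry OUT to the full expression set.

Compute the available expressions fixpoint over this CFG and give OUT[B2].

Answer: {f+f}

Trace:
Converged values:
  B0:   IN={}   OUT={}
  B1:   IN={}   OUT={f+f}
  B2:   IN={f+f}   OUT={f+f}
  B3:   IN={f+f}   OUT={f+f}
  B4:   IN={f+f}   OUT={f+f}
  B5:   IN={}   OUT={}

Merge at B2: IN[B2] = OUT[B1] = {f+f}
Applying B2's transfer function to that IN value gives OUT[B2] (row B2 above).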